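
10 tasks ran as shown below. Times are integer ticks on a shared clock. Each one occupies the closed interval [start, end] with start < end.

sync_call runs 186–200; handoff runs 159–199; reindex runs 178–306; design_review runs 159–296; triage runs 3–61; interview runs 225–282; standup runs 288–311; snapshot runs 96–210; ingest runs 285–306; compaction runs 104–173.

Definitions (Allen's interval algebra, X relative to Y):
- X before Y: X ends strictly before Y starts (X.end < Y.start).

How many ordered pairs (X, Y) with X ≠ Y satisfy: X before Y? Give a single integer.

25

Checking all 90 ordered pairs for relation 'before'; matching pairs in alphabetical order:
(compaction, ingest): compaction before ingest ✓
(compaction, interview): compaction before interview ✓
(compaction, reindex): compaction before reindex ✓
(compaction, standup): compaction before standup ✓
(compaction, sync_call): compaction before sync_call ✓
(handoff, ingest): handoff before ingest ✓
(handoff, interview): handoff before interview ✓
(handoff, standup): handoff before standup ✓
(interview, ingest): interview before ingest ✓
(interview, standup): interview before standup ✓
(snapshot, ingest): snapshot before ingest ✓
(snapshot, interview): snapshot before interview ✓
(snapshot, standup): snapshot before standup ✓
(sync_call, ingest): sync_call before ingest ✓
(sync_call, interview): sync_call before interview ✓
(sync_call, standup): sync_call before standup ✓
(triage, compaction): triage before compaction ✓
(triage, design_review): triage before design_review ✓
(triage, handoff): triage before handoff ✓
(triage, ingest): triage before ingest ✓
(triage, interview): triage before interview ✓
(triage, reindex): triage before reindex ✓
(triage, snapshot): triage before snapshot ✓
(triage, standup): triage before standup ✓
... plus 1 further pairs not listed.
Count: 25.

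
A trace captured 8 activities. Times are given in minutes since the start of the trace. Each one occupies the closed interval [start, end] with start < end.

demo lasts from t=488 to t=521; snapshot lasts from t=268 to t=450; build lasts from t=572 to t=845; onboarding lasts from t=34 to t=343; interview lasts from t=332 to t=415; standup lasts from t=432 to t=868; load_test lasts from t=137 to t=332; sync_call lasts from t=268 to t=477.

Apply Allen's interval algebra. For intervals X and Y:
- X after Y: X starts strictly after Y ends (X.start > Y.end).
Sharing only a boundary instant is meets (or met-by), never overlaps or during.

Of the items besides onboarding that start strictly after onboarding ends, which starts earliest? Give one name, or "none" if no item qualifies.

standup

Target onboarding = [t=34, t=343].
build [t=572, t=845] → after → candidate.
demo [t=488, t=521] → after → candidate.
interview [t=332, t=415] → overlapped-by → excluded.
load_test [t=137, t=332] → during → excluded.
snapshot [t=268, t=450] → overlapped-by → excluded.
standup [t=432, t=868] → after → candidate.
sync_call [t=268, t=477] → overlapped-by → excluded.
Among candidates, earliest start is t=432 → standup.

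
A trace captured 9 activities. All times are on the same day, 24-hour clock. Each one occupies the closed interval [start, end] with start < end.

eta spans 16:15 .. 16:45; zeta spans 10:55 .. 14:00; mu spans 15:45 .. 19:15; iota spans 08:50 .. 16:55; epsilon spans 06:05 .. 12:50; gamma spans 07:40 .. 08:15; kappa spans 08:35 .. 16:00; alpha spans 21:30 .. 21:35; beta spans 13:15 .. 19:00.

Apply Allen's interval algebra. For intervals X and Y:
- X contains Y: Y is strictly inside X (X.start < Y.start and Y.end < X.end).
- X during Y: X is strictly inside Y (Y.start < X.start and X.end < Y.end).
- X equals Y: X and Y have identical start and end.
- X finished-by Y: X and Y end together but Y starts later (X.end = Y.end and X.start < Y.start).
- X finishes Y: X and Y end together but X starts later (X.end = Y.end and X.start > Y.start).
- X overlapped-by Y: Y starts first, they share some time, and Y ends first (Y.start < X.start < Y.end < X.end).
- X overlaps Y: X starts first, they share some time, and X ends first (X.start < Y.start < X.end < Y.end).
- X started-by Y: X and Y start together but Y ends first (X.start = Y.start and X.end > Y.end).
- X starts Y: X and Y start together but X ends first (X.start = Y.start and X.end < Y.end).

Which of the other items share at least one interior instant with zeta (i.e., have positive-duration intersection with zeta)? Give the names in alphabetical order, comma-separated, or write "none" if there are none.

beta, epsilon, iota, kappa

Target zeta = [10:55, 14:00].
alpha [21:30, 21:35] → after → no.
beta [13:15, 19:00] → overlapped-by → yes.
epsilon [06:05, 12:50] → overlaps → yes.
eta [16:15, 16:45] → after → no.
gamma [07:40, 08:15] → before → no.
iota [08:50, 16:55] → contains → yes.
kappa [08:35, 16:00] → contains → yes.
mu [15:45, 19:15] → after → no.
Result: beta, epsilon, iota, kappa.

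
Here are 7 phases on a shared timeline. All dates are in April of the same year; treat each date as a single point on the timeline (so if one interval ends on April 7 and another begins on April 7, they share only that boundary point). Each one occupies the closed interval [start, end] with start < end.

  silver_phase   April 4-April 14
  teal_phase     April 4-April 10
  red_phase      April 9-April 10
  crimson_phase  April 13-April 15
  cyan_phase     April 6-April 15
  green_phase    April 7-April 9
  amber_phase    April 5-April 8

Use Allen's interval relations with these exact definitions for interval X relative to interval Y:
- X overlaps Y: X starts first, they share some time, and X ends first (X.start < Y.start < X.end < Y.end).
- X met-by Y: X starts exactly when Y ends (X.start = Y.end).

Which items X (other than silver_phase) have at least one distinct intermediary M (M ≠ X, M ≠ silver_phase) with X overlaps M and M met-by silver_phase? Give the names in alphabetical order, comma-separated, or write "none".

Target silver_phase = [April 4, April 14].
Intermediaries M with M met-by silver_phase: none.
Union: none.

none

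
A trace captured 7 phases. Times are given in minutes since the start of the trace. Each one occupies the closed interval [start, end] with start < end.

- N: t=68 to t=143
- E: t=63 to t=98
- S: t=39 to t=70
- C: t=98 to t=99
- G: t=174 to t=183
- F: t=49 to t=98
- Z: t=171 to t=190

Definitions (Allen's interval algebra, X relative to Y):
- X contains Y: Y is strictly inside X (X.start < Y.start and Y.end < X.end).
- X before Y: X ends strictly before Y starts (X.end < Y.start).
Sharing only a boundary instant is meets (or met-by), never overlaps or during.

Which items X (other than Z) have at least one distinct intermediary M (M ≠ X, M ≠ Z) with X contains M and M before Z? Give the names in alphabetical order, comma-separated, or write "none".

Target Z = [t=171, t=190].
Intermediaries M with M before Z: C, E, F, N, S.
Via C — items with X contains C: N.
Via E — items with X contains E: none.
Via F — items with X contains F: none.
Via N — items with X contains N: none.
Via S — items with X contains S: none.
Union: N.

N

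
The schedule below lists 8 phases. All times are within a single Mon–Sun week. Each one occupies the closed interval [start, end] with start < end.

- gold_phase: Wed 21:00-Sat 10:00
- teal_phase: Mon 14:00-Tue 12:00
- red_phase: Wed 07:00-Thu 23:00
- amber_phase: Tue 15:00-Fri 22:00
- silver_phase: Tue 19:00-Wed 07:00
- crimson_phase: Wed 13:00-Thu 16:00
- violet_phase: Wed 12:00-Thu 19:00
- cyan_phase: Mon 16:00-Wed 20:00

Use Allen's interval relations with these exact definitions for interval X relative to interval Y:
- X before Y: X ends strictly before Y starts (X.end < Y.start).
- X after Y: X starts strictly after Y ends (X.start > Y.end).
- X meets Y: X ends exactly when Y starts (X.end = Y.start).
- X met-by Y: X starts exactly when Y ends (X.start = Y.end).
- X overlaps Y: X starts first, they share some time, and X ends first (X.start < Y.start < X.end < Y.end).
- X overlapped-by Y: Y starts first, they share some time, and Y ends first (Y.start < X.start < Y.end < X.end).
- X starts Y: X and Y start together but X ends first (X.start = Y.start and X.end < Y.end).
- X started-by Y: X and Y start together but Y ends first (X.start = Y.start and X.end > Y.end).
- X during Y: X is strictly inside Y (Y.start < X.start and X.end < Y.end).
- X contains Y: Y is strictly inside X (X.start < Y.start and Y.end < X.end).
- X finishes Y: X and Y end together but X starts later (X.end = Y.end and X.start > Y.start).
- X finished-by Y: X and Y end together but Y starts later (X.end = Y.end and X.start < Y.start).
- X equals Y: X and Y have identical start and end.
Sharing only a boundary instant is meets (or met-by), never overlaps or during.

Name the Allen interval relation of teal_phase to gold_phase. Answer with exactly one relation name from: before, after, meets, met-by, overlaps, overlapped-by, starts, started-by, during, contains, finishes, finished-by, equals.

teal_phase = [Mon 14:00, Tue 12:00]; gold_phase = [Wed 21:00, Sat 10:00].
Compare endpoints: teal_phase.start < gold_phase.start, teal_phase.start < gold_phase.end, teal_phase.end < gold_phase.start, teal_phase.end < gold_phase.end.
That pattern is 'before'.

before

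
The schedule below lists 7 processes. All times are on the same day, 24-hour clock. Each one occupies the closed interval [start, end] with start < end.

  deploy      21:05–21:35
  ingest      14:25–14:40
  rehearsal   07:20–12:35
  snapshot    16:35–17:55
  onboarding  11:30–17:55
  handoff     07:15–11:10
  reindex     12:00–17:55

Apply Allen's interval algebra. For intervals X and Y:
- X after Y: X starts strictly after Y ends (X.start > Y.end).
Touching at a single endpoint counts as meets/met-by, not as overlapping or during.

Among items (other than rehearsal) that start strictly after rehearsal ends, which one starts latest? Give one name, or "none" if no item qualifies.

Target rehearsal = [07:20, 12:35].
deploy [21:05, 21:35] → after → candidate.
handoff [07:15, 11:10] → overlaps → excluded.
ingest [14:25, 14:40] → after → candidate.
onboarding [11:30, 17:55] → overlapped-by → excluded.
reindex [12:00, 17:55] → overlapped-by → excluded.
snapshot [16:35, 17:55] → after → candidate.
Among candidates, latest start is 21:05 → deploy.

deploy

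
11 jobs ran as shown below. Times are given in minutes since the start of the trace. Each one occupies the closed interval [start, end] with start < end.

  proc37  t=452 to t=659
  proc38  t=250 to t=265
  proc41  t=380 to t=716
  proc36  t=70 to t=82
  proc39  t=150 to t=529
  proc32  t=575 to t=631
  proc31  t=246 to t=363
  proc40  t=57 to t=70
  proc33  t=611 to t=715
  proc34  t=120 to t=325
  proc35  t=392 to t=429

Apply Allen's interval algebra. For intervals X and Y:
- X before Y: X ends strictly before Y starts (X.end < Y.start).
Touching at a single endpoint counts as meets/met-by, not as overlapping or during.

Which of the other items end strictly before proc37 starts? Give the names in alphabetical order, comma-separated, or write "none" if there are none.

proc31, proc34, proc35, proc36, proc38, proc40

Target proc37 = [t=452, t=659].
proc31 [t=246, t=363] → before → yes.
proc32 [t=575, t=631] → during → no.
proc33 [t=611, t=715] → overlapped-by → no.
proc34 [t=120, t=325] → before → yes.
proc35 [t=392, t=429] → before → yes.
proc36 [t=70, t=82] → before → yes.
proc38 [t=250, t=265] → before → yes.
proc39 [t=150, t=529] → overlaps → no.
proc40 [t=57, t=70] → before → yes.
proc41 [t=380, t=716] → contains → no.
Result: proc31, proc34, proc35, proc36, proc38, proc40.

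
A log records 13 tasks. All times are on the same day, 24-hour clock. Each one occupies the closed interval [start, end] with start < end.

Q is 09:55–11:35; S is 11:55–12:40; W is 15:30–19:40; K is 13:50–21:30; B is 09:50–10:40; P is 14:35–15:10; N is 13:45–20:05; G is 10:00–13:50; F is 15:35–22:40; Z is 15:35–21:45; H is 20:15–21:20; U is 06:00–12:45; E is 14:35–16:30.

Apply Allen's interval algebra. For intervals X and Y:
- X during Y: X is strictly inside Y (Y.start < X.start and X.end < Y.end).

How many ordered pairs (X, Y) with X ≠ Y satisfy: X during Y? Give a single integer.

13

Checking all 156 ordered pairs for relation 'during'; matching pairs in alphabetical order:
(B, U): B during U ✓
(E, K): E during K ✓
(E, N): E during N ✓
(H, F): H during F ✓
(H, K): H during K ✓
(H, Z): H during Z ✓
(P, K): P during K ✓
(P, N): P during N ✓
(Q, U): Q during U ✓
(S, G): S during G ✓
(S, U): S during U ✓
(W, K): W during K ✓
(W, N): W during N ✓
Count: 13.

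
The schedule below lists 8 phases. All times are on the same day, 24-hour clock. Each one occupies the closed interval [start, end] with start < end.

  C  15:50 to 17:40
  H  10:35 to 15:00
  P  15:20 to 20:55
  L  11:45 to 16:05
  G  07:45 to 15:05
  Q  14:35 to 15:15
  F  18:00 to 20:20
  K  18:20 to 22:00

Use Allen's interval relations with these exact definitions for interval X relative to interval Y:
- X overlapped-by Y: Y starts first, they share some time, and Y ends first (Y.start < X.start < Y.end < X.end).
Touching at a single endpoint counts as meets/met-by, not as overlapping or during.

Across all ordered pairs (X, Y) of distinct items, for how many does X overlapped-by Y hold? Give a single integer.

Checking all 56 ordered pairs for relation 'overlapped-by'; matching pairs in alphabetical order:
(C, L): C overlapped-by L ✓
(K, F): K overlapped-by F ✓
(K, P): K overlapped-by P ✓
(L, G): L overlapped-by G ✓
(L, H): L overlapped-by H ✓
(P, L): P overlapped-by L ✓
(Q, G): Q overlapped-by G ✓
(Q, H): Q overlapped-by H ✓
Count: 8.

8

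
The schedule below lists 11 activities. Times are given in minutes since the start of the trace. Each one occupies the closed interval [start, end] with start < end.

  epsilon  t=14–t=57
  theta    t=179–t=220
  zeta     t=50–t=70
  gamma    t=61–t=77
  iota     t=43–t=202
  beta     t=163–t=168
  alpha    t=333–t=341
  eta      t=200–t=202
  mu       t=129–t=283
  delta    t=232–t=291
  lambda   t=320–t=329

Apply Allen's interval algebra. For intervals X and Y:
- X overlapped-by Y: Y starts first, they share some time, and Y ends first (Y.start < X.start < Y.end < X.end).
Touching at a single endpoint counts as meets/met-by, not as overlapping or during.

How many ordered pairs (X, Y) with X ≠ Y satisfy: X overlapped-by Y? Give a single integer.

6

Checking all 110 ordered pairs for relation 'overlapped-by'; matching pairs in alphabetical order:
(delta, mu): delta overlapped-by mu ✓
(gamma, zeta): gamma overlapped-by zeta ✓
(iota, epsilon): iota overlapped-by epsilon ✓
(mu, iota): mu overlapped-by iota ✓
(theta, iota): theta overlapped-by iota ✓
(zeta, epsilon): zeta overlapped-by epsilon ✓
Count: 6.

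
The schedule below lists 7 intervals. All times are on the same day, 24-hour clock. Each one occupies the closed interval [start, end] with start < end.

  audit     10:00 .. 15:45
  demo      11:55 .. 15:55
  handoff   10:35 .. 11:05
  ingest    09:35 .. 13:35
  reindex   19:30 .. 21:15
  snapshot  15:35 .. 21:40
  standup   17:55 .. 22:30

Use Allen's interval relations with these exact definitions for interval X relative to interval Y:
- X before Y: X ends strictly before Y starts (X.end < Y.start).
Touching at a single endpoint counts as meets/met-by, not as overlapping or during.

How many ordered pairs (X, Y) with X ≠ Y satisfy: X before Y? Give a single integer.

11

Checking all 42 ordered pairs for relation 'before'; matching pairs in alphabetical order:
(audit, reindex): audit before reindex ✓
(audit, standup): audit before standup ✓
(demo, reindex): demo before reindex ✓
(demo, standup): demo before standup ✓
(handoff, demo): handoff before demo ✓
(handoff, reindex): handoff before reindex ✓
(handoff, snapshot): handoff before snapshot ✓
(handoff, standup): handoff before standup ✓
(ingest, reindex): ingest before reindex ✓
(ingest, snapshot): ingest before snapshot ✓
(ingest, standup): ingest before standup ✓
Count: 11.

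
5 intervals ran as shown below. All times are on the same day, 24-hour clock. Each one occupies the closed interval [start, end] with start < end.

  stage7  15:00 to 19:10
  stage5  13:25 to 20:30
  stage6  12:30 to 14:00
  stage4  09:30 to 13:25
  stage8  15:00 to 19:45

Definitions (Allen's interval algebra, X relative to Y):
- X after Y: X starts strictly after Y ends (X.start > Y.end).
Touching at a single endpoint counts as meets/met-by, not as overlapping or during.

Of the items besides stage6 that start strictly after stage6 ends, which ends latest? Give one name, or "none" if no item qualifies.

stage8

Target stage6 = [12:30, 14:00].
stage4 [09:30, 13:25] → overlaps → excluded.
stage5 [13:25, 20:30] → overlapped-by → excluded.
stage7 [15:00, 19:10] → after → candidate.
stage8 [15:00, 19:45] → after → candidate.
Among candidates, latest end is 19:45 → stage8.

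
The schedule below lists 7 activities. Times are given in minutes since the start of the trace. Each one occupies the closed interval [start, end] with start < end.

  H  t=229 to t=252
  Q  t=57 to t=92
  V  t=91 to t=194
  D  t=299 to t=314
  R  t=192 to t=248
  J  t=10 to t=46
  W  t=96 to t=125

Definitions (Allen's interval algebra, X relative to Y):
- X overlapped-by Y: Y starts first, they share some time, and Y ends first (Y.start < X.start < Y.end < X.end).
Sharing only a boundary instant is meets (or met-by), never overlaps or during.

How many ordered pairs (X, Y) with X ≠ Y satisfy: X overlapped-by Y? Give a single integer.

3

Checking all 42 ordered pairs for relation 'overlapped-by'; matching pairs in alphabetical order:
(H, R): H overlapped-by R ✓
(R, V): R overlapped-by V ✓
(V, Q): V overlapped-by Q ✓
Count: 3.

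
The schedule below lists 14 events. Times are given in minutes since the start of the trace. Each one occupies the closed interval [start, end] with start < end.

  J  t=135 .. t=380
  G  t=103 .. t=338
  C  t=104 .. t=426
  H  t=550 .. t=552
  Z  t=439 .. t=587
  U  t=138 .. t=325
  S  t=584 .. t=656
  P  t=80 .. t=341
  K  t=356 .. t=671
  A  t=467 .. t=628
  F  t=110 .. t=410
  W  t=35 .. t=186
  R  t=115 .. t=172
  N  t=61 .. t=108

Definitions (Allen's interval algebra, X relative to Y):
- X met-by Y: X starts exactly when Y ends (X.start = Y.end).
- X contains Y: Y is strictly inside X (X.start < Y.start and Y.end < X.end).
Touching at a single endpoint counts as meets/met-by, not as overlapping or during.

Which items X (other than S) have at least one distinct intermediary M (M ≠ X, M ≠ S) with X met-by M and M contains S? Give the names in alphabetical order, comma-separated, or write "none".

none

Target S = [t=584, t=656].
Intermediaries M with M contains S: K.
Via K — items with X met-by K: none.
Union: none.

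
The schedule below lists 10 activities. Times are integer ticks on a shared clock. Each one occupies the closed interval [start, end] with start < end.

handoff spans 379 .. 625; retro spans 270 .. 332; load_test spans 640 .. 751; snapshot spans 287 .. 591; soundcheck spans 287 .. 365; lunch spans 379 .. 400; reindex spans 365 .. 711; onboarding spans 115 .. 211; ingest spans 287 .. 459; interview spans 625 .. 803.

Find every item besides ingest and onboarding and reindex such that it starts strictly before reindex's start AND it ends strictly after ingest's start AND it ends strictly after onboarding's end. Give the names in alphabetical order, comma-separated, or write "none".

Conditions: its start is strictly before reindex's start (X.start < 365) AND its end is strictly after ingest's start (X.end > 287) AND its end is strictly after onboarding's end (X.end > 211).
handoff: start 379 < 365? ✗; end 625 > 287? ✓; end 625 > 211? ✓ → no.
interview: start 625 < 365? ✗; end 803 > 287? ✓; end 803 > 211? ✓ → no.
load_test: start 640 < 365? ✗; end 751 > 287? ✓; end 751 > 211? ✓ → no.
lunch: start 379 < 365? ✗; end 400 > 287? ✓; end 400 > 211? ✓ → no.
retro: start 270 < 365? ✓; end 332 > 287? ✓; end 332 > 211? ✓ → yes.
snapshot: start 287 < 365? ✓; end 591 > 287? ✓; end 591 > 211? ✓ → yes.
soundcheck: start 287 < 365? ✓; end 365 > 287? ✓; end 365 > 211? ✓ → yes.
Result: retro, snapshot, soundcheck.

retro, snapshot, soundcheck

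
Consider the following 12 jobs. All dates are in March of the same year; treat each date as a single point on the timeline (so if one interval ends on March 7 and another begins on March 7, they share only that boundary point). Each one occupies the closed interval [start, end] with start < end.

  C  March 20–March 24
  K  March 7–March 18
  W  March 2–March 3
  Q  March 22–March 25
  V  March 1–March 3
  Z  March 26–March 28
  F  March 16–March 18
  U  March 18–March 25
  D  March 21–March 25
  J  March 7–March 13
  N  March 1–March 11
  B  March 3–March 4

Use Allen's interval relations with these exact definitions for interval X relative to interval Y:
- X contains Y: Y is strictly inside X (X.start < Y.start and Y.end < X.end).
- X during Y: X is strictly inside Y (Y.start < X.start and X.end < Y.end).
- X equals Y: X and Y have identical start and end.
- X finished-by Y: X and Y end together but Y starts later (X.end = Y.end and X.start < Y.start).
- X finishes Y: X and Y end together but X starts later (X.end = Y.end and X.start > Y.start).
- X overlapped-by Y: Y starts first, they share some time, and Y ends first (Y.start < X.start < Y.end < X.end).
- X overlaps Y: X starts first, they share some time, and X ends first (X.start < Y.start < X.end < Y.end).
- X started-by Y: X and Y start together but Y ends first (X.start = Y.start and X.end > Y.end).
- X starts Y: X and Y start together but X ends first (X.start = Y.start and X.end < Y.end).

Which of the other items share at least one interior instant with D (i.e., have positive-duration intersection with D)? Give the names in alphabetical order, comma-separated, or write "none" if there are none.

C, Q, U

Target D = [March 21, March 25].
B [March 3, March 4] → before → no.
C [March 20, March 24] → overlaps → yes.
F [March 16, March 18] → before → no.
J [March 7, March 13] → before → no.
K [March 7, March 18] → before → no.
N [March 1, March 11] → before → no.
Q [March 22, March 25] → finishes → yes.
U [March 18, March 25] → finished-by → yes.
V [March 1, March 3] → before → no.
W [March 2, March 3] → before → no.
Z [March 26, March 28] → after → no.
Result: C, Q, U.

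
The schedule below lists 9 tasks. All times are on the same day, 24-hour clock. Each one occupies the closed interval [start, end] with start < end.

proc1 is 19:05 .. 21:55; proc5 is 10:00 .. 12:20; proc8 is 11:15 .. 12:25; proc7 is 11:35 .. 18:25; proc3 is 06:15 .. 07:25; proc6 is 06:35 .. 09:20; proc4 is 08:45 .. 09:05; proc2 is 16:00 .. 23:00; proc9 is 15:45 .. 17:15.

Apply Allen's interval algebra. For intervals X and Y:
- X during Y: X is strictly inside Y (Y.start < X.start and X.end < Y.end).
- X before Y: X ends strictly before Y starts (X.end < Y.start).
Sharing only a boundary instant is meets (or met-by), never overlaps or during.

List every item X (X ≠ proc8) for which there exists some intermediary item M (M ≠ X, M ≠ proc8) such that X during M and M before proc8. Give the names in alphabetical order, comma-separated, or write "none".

Target proc8 = [11:15, 12:25].
Intermediaries M with M before proc8: proc3, proc4, proc6.
Via proc3 — items with X during proc3: none.
Via proc4 — items with X during proc4: none.
Via proc6 — items with X during proc6: proc4.
Union: proc4.

proc4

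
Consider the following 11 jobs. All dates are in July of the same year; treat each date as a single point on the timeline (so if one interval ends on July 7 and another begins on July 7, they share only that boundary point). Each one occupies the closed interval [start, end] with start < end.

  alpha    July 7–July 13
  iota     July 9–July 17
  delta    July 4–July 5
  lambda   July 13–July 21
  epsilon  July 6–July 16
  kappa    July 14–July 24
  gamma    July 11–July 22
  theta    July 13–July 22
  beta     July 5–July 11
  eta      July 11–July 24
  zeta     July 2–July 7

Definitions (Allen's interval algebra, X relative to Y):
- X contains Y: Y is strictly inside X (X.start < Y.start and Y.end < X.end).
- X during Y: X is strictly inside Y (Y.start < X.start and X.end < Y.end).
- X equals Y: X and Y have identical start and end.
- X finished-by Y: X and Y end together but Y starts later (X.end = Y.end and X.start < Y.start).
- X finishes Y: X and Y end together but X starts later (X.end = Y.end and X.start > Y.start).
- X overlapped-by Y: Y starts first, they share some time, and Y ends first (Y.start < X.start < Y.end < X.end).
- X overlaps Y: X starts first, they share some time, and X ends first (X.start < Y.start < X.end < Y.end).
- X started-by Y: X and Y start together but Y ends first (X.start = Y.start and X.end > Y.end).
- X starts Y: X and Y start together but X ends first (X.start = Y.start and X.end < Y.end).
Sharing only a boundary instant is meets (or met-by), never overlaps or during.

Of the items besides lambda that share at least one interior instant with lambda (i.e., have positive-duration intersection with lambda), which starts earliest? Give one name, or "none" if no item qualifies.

Target lambda = [July 13, July 21].
alpha [July 7, July 13] → meets → excluded.
beta [July 5, July 11] → before → excluded.
delta [July 4, July 5] → before → excluded.
epsilon [July 6, July 16] → overlaps → candidate.
eta [July 11, July 24] → contains → candidate.
gamma [July 11, July 22] → contains → candidate.
iota [July 9, July 17] → overlaps → candidate.
kappa [July 14, July 24] → overlapped-by → candidate.
theta [July 13, July 22] → started-by → candidate.
zeta [July 2, July 7] → before → excluded.
Among candidates, earliest start is July 6 → epsilon.

epsilon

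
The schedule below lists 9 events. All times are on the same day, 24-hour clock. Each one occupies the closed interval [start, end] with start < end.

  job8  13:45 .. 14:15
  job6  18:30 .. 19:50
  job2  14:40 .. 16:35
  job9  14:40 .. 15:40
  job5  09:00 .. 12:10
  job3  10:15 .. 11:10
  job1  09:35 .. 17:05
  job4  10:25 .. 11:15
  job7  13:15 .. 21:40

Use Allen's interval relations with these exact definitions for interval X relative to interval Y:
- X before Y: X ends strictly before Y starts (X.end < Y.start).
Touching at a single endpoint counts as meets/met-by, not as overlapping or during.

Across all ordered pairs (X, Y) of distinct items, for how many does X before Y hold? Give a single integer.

21

Checking all 72 ordered pairs for relation 'before'; matching pairs in alphabetical order:
(job1, job6): job1 before job6 ✓
(job2, job6): job2 before job6 ✓
(job3, job2): job3 before job2 ✓
(job3, job6): job3 before job6 ✓
(job3, job7): job3 before job7 ✓
(job3, job8): job3 before job8 ✓
(job3, job9): job3 before job9 ✓
(job4, job2): job4 before job2 ✓
(job4, job6): job4 before job6 ✓
(job4, job7): job4 before job7 ✓
(job4, job8): job4 before job8 ✓
(job4, job9): job4 before job9 ✓
(job5, job2): job5 before job2 ✓
(job5, job6): job5 before job6 ✓
(job5, job7): job5 before job7 ✓
(job5, job8): job5 before job8 ✓
(job5, job9): job5 before job9 ✓
(job8, job2): job8 before job2 ✓
(job8, job6): job8 before job6 ✓
(job8, job9): job8 before job9 ✓
(job9, job6): job9 before job6 ✓
Count: 21.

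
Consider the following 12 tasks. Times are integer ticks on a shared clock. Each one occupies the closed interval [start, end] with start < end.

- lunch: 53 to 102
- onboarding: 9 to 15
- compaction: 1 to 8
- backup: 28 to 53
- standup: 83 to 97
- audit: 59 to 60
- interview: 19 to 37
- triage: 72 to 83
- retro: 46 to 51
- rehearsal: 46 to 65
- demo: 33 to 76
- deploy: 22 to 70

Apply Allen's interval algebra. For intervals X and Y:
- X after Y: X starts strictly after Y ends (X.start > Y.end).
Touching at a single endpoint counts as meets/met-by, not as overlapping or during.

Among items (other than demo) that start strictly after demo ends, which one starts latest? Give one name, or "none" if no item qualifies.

Target demo = [33, 76].
audit [59, 60] → during → excluded.
backup [28, 53] → overlaps → excluded.
compaction [1, 8] → before → excluded.
deploy [22, 70] → overlaps → excluded.
interview [19, 37] → overlaps → excluded.
lunch [53, 102] → overlapped-by → excluded.
onboarding [9, 15] → before → excluded.
rehearsal [46, 65] → during → excluded.
retro [46, 51] → during → excluded.
standup [83, 97] → after → candidate.
triage [72, 83] → overlapped-by → excluded.
Among candidates, latest start is 83 → standup.

standup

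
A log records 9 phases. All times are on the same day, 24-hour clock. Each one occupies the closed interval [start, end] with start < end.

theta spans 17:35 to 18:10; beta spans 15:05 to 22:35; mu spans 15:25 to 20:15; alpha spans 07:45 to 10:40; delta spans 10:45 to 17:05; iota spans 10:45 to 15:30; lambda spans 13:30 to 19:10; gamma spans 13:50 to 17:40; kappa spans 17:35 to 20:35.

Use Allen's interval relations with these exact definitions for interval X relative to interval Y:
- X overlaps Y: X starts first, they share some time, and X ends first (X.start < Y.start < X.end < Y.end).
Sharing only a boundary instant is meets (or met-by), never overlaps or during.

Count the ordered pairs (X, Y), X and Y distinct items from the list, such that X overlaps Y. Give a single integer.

16

Checking all 72 ordered pairs for relation 'overlaps'; matching pairs in alphabetical order:
(delta, beta): delta overlaps beta ✓
(delta, gamma): delta overlaps gamma ✓
(delta, lambda): delta overlaps lambda ✓
(delta, mu): delta overlaps mu ✓
(gamma, beta): gamma overlaps beta ✓
(gamma, kappa): gamma overlaps kappa ✓
(gamma, mu): gamma overlaps mu ✓
(gamma, theta): gamma overlaps theta ✓
(iota, beta): iota overlaps beta ✓
(iota, gamma): iota overlaps gamma ✓
(iota, lambda): iota overlaps lambda ✓
(iota, mu): iota overlaps mu ✓
(lambda, beta): lambda overlaps beta ✓
(lambda, kappa): lambda overlaps kappa ✓
(lambda, mu): lambda overlaps mu ✓
(mu, kappa): mu overlaps kappa ✓
Count: 16.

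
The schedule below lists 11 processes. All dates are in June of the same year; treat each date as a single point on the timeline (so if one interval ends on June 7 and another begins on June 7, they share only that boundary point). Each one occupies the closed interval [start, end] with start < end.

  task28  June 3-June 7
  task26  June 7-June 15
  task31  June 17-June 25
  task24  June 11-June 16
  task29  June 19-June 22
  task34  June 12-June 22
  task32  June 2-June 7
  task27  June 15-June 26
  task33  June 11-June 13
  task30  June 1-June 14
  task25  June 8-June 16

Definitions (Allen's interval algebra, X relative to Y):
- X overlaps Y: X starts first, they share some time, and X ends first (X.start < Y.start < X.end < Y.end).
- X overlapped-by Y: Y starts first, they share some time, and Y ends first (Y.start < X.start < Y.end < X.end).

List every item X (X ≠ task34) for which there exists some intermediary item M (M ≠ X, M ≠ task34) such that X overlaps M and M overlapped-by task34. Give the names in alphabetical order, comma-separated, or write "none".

task24, task25

Target task34 = [June 12, June 22].
Intermediaries M with M overlapped-by task34: task27, task31.
Via task27 — items with X overlaps task27: task24, task25.
Via task31 — items with X overlaps task31: none.
Union: task24, task25.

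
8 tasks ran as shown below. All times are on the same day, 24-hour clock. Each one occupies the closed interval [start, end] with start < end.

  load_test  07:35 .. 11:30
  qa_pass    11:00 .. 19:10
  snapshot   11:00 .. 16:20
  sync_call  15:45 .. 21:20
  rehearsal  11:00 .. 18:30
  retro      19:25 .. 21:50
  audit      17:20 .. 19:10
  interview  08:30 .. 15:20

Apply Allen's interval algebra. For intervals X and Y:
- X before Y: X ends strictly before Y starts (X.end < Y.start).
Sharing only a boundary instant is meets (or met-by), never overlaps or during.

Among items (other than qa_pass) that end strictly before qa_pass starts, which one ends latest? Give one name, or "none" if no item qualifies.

none

Target qa_pass = [11:00, 19:10].
audit [17:20, 19:10] → finishes → excluded.
interview [08:30, 15:20] → overlaps → excluded.
load_test [07:35, 11:30] → overlaps → excluded.
rehearsal [11:00, 18:30] → starts → excluded.
retro [19:25, 21:50] → after → excluded.
snapshot [11:00, 16:20] → starts → excluded.
sync_call [15:45, 21:20] → overlapped-by → excluded.
No candidates → none.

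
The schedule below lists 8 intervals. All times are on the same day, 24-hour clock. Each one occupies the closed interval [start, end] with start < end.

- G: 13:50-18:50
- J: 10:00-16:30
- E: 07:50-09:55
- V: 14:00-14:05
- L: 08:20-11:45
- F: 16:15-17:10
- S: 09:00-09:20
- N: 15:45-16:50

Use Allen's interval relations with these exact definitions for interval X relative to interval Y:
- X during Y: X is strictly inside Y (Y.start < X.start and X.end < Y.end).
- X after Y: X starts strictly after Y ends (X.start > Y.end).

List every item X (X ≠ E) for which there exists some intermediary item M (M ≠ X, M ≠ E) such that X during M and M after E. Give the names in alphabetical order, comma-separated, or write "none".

Target E = [07:50, 09:55].
Intermediaries M with M after E: F, G, J, N, V.
Via F — items with X during F: none.
Via G — items with X during G: F, N, V.
Via J — items with X during J: V.
Via N — items with X during N: none.
Via V — items with X during V: none.
Union: F, N, V.

F, N, V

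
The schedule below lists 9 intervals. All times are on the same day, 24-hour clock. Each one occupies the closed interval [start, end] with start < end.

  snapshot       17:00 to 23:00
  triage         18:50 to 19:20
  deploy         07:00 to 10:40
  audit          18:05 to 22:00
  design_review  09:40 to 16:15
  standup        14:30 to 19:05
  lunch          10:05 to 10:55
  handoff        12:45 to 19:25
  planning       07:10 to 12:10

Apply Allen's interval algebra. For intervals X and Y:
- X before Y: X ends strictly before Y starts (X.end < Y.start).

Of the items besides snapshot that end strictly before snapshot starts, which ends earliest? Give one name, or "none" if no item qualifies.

deploy

Target snapshot = [17:00, 23:00].
audit [18:05, 22:00] → during → excluded.
deploy [07:00, 10:40] → before → candidate.
design_review [09:40, 16:15] → before → candidate.
handoff [12:45, 19:25] → overlaps → excluded.
lunch [10:05, 10:55] → before → candidate.
planning [07:10, 12:10] → before → candidate.
standup [14:30, 19:05] → overlaps → excluded.
triage [18:50, 19:20] → during → excluded.
Among candidates, earliest end is 10:40 → deploy.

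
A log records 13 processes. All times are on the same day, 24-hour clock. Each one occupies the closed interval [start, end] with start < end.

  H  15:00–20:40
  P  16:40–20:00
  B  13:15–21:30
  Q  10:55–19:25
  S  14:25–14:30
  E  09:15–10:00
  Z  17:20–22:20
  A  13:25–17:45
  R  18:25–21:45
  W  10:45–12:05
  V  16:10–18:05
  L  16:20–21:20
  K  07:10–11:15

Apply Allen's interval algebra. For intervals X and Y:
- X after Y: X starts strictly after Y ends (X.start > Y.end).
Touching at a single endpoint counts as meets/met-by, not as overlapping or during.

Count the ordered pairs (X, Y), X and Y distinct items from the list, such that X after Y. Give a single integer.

37

Checking all 156 ordered pairs for relation 'after'; matching pairs in alphabetical order:
(A, E): A after E ✓
(A, K): A after K ✓
(A, W): A after W ✓
(B, E): B after E ✓
(B, K): B after K ✓
(B, W): B after W ✓
(H, E): H after E ✓
(H, K): H after K ✓
(H, S): H after S ✓
(H, W): H after W ✓
(L, E): L after E ✓
(L, K): L after K ✓
(L, S): L after S ✓
(L, W): L after W ✓
(P, E): P after E ✓
(P, K): P after K ✓
(P, S): P after S ✓
(P, W): P after W ✓
(Q, E): Q after E ✓
(R, A): R after A ✓
(R, E): R after E ✓
(R, K): R after K ✓
(R, S): R after S ✓
(R, V): R after V ✓
... plus 13 further pairs not listed.
Count: 37.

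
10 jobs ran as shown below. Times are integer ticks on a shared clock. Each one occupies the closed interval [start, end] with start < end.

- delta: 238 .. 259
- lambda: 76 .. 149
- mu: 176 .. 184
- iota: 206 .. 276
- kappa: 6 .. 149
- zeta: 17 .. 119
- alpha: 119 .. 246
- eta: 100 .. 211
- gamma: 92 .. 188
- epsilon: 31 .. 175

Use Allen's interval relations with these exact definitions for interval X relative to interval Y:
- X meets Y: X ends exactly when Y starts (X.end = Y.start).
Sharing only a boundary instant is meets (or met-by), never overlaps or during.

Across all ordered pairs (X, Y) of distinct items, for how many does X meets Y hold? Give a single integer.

Checking all 90 ordered pairs for relation 'meets'; matching pairs in alphabetical order:
(zeta, alpha): zeta meets alpha ✓
Count: 1.

1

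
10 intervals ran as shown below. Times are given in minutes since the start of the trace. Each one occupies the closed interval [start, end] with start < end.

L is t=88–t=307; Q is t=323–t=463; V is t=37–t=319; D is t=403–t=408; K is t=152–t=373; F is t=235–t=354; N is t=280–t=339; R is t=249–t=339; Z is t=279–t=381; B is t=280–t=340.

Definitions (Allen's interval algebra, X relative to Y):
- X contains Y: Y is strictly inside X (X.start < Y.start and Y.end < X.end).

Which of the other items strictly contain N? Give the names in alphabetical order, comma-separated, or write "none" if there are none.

Target N = [t=280, t=339].
B [t=280, t=340] → started-by → no.
D [t=403, t=408] → after → no.
F [t=235, t=354] → contains → yes.
K [t=152, t=373] → contains → yes.
L [t=88, t=307] → overlaps → no.
Q [t=323, t=463] → overlapped-by → no.
R [t=249, t=339] → finished-by → no.
V [t=37, t=319] → overlaps → no.
Z [t=279, t=381] → contains → yes.
Result: F, K, Z.

F, K, Z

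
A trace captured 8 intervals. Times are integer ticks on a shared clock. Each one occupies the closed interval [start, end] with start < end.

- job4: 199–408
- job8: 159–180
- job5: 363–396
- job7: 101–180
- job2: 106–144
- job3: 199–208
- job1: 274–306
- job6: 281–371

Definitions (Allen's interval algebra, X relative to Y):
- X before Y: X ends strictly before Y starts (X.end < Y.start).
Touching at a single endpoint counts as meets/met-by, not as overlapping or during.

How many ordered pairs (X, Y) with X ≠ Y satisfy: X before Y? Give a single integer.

Checking all 56 ordered pairs for relation 'before'; matching pairs in alphabetical order:
(job1, job5): job1 before job5 ✓
(job2, job1): job2 before job1 ✓
(job2, job3): job2 before job3 ✓
(job2, job4): job2 before job4 ✓
(job2, job5): job2 before job5 ✓
(job2, job6): job2 before job6 ✓
(job2, job8): job2 before job8 ✓
(job3, job1): job3 before job1 ✓
(job3, job5): job3 before job5 ✓
(job3, job6): job3 before job6 ✓
(job7, job1): job7 before job1 ✓
(job7, job3): job7 before job3 ✓
(job7, job4): job7 before job4 ✓
(job7, job5): job7 before job5 ✓
(job7, job6): job7 before job6 ✓
(job8, job1): job8 before job1 ✓
(job8, job3): job8 before job3 ✓
(job8, job4): job8 before job4 ✓
(job8, job5): job8 before job5 ✓
(job8, job6): job8 before job6 ✓
Count: 20.

20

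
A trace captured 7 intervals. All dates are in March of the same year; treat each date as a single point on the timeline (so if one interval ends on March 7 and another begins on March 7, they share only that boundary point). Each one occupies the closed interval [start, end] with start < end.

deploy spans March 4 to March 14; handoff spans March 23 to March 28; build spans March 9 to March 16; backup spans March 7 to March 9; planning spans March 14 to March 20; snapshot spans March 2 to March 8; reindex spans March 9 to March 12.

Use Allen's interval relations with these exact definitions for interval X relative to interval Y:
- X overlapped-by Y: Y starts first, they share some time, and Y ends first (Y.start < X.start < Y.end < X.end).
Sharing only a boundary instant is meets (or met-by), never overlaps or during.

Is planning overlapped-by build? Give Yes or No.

planning = [March 14, March 20], build = [March 9, March 16].
Actual relation of planning to build: overlapped-by.
Asked whether 'overlapped-by' holds → Yes.

Yes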